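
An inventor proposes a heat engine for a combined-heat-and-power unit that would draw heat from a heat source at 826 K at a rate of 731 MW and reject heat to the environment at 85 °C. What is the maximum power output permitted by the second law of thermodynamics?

Ẇ_max ≈ 414.0 MW

T_C = 85 °C → 85 + 273.15 = 358.15 K.
By the Carnot theorem, η_max = 1 − T_C/T_H = 1 − 358.15/826.00 = 0.5664.
W_max = η_max · Q_H = 0.5664 × 731 = 414.0 MW.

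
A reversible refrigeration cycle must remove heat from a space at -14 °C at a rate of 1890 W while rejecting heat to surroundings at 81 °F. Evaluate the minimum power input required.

Ẇ_in ≈ 301 W

T_H = 81 °F → (81 − 32) × 5/9 = 27.22 °C = 300.37 K.
T_C = -14 °C → -14 + 273.15 = 259.15 K.
Carnot COP: COP_R = T_C/(T_H − T_C) = 259.15/41.22 = 6.2867.
W = Q_C/COP_R = 1890/6.2867 = 301 W.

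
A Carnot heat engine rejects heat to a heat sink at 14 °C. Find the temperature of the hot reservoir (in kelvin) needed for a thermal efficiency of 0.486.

T_C = 14 °C → 14 + 273.15 = 287.15 K.
From η = 1 − T_C/T_H, solving for T_H gives T_H = T_C/(1 − η) = 287.15/(1 − 0.486) = 558.7 K.

T_H ≈ 558.7 K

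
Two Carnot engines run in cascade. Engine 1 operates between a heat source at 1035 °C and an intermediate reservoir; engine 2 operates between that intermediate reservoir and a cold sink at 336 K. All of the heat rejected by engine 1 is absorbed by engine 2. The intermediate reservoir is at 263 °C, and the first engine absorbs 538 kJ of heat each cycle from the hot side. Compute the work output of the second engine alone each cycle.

T_H = 1035 °C → 1035 + 273.15 = 1308.15 K.
T_m = 263 °C → 263 + 273.15 = 536.15 K.
Heat entering the second stage: Q_m = Q_H·(T_m/T_H) = 538 × 536.15/1308.15 = 221 kJ.
Second-stage efficiency η₂ = 1 − T_C/T_m = 1 − 336.00/536.15 = 0.3733, so W₂ = η₂·Q_m = 82.3 kJ.

W₂ ≈ 82.3 kJ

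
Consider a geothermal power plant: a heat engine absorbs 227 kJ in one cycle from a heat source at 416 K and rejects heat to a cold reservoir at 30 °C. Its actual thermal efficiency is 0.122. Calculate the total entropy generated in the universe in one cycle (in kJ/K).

ΔS_univ ≈ 0.1118 kJ/K

T_C = 30 °C → 30 + 273.15 = 303.15 K.
W = η·Q_H = 0.122 × 227 = 27.69 kJ, so Q_C = Q_H − W = 199.3 kJ.
Reservoir entropy changes: ΔS_H = −Q_H/T_H = −227/416.00 = -0.5457 kJ/K and ΔS_C = +Q_C/T_C = 199.3/303.15 = 0.6575 kJ/K.
ΔS_univ = −Q_H/T_H + Q_C/T_C = 0.1118 kJ/K (> 0, since η = 0.122 < η_Carnot = 0.271).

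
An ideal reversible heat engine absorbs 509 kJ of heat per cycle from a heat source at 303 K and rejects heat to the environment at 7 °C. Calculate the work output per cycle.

T_C = 7 °C → 7 + 273.15 = 280.15 K.
For a reversible engine, η = 1 − T_C/T_H = 1 − 280.15/303.00 = 0.0754.
W = η·Q_H = 0.0754 × 509 = 38.4 kJ.

W ≈ 38.4 kJ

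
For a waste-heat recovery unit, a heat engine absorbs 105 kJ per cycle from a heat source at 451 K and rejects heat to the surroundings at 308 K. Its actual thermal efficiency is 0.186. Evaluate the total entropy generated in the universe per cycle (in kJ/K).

W = η·Q_H = 0.186 × 105 = 19.53 kJ, so Q_C = Q_H − W = 85.47 kJ.
Entropy balance on the reservoirs: −Q_H/T_H = -0.2328 kJ/K, +Q_C/T_C = 0.2775 kJ/K.
ΔS_univ = −Q_H/T_H + Q_C/T_C = 0.0447 kJ/K (> 0, since η = 0.186 < η_Carnot = 0.317).

ΔS_univ ≈ 0.0447 kJ/K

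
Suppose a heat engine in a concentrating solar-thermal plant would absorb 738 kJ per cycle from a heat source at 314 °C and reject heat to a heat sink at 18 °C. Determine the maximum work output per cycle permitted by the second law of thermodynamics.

W_max ≈ 372 kJ

T_H = 314 °C → 314 + 273.15 = 587.15 K.
T_C = 18 °C → 18 + 273.15 = 291.15 K.
By the Carnot theorem, η_max = 1 − T_C/T_H = 1 − 291.15/587.15 = 0.5041.
W_max = η_max · Q_H = 0.5041 × 738 = 372 kJ.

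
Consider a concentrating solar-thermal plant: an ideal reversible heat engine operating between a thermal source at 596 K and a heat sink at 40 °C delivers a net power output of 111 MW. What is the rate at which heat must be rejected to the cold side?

Q̇_C ≈ 123 MW

T_C = 40 °C → 40 + 273.15 = 313.15 K.
The Carnot efficiency is η = 1 − T_C/T_H = 1 − 313.15/596.00 = 0.4746.
Since Q_C/Q_H = T_C/T_H and Q_H = W/η, Q_C = W·T_C/(T_H − T_C) = 111 × 313.15/282.85 = 123 MW.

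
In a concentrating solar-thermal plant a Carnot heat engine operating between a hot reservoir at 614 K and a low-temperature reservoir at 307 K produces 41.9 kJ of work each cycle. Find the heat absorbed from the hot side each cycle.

Since the cycle is reversible, η = 1 − T_C/T_H = 1 − 307.00/614.00 = 0.5000.
Q_H = W/η = 41.9/0.5000 = 83.80 kJ.

Q_H ≈ 83.80 kJ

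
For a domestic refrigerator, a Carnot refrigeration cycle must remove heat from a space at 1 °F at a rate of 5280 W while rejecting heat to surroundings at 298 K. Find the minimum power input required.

Ẇ_in ≈ 868 W

T_C = 1 °F → (1 − 32) × 5/9 = -17.22 °C = 255.93 K.
For a reversible refrigerator, COP_R = T_C/(T_H − T_C) = 255.93/42.07 = 6.0831.
W = Q_C/COP_R = 5280/6.0831 = 868 W.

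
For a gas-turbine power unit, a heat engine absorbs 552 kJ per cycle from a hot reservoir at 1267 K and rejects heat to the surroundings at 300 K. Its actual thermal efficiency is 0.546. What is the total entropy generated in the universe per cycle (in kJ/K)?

ΔS_univ ≈ 0.400 kJ/K

W = η·Q_H = 0.546 × 552 = 301.4 kJ, so Q_C = Q_H − W = 250.6 kJ.
Entropy balance on the reservoirs: −Q_H/T_H = -0.4357 kJ/K, +Q_C/T_C = 0.8354 kJ/K.
ΔS_univ = −Q_H/T_H + Q_C/T_C = 0.400 kJ/K (> 0, since η = 0.546 < η_Carnot = 0.763).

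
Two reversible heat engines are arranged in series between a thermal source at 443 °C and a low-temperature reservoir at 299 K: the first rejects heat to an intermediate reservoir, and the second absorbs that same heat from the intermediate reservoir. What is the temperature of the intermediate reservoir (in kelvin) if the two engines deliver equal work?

T_m ≈ 507.6 K

T_H = 443 °C → 443 + 273.15 = 716.15 K.
For reversible stages Q_m = Q_H·(T_m/T_H). Setting W₁ = Q_H(1 − T_m/T_H) equal to W₂ = Q_m(1 − T_C/T_m) = Q_H·(T_m − T_C)/T_H gives T_H − T_m = T_m − T_C, so T_m = (T_H + T_C)/2 = (716.15 + 299.00)/2 = 507.6 K.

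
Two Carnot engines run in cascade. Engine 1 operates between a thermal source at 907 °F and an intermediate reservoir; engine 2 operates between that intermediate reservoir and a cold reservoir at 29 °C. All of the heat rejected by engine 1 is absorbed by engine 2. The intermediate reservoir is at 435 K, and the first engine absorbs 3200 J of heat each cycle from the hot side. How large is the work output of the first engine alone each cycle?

W₁ ≈ 1367 J

T_H = 907 °F → (907 − 32) × 5/9 = 486.11 °C = 759.26 K.
T_C = 29 °C → 29 + 273.15 = 302.15 K.
First-stage efficiency η₁ = 1 − T_m/T_H = 1 − 435.00/759.26 = 0.4271.
W₁ = η₁·Q_H = 0.4271 × 3200 = 1367 J.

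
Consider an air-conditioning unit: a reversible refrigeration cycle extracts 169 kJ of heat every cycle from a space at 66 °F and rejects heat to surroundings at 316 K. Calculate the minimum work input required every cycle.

T_C = 66 °F → (66 − 32) × 5/9 = 18.89 °C = 292.04 K.
COP_R = T_C/(T_H − T_C) = 292.04/23.96 = 12.1880.
W = Q_C/COP_R = 169/12.1880 = 13.87 kJ.

W_in ≈ 13.87 kJ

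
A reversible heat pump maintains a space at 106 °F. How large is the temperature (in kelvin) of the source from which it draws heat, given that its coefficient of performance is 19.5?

T_H = 106 °F → (106 − 32) × 5/9 = 41.11 °C = 314.26 K.
COP_HP = T_H/(T_H − T_C) ⇒ T_C = T_H·(COP_HP − 1)/COP_HP = 314.26 × (19.5 − 1)/19.5 = 298 K.

T_C ≈ 298 K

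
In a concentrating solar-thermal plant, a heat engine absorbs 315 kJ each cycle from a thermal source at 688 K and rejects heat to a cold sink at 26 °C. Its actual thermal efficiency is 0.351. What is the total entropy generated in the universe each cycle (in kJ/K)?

ΔS_univ ≈ 0.226 kJ/K

T_C = 26 °C → 26 + 273.15 = 299.15 K.
W = η·Q_H = 0.351 × 315 = 110.6 kJ, so Q_C = Q_H − W = 204.4 kJ.
Entropy balance on the reservoirs: −Q_H/T_H = -0.4578 kJ/K, +Q_C/T_C = 0.6834 kJ/K.
ΔS_univ = −Q_H/T_H + Q_C/T_C = 0.226 kJ/K (> 0, since η = 0.351 < η_Carnot = 0.565).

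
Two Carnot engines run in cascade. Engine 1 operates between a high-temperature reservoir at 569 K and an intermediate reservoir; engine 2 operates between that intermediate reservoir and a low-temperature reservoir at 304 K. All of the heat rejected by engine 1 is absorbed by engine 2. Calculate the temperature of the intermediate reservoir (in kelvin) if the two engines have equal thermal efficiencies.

T_m ≈ 416 K

Equal efficiencies require 1 − T_m/T_H = 1 − T_C/T_m, i.e. T_m/T_H = T_C/T_m, so T_m = √(T_H·T_C) = √(569.00 × 304.00) = 416 K.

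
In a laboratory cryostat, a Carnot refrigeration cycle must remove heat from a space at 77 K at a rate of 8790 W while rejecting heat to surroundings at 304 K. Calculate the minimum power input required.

Ẇ_in ≈ 25900 W

The reversible coefficient of performance is COP_R = T_C/(T_H − T_C) = 77.00/227.00 = 0.3392.
W = Q_C/COP_R = 8790/0.3392 = 25900 W.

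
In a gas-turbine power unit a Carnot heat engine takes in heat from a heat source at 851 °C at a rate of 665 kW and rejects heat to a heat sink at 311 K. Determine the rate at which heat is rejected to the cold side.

T_H = 851 °C → 851 + 273.15 = 1124.15 K.
The Carnot efficiency is η = 1 − T_C/T_H = 1 − 311.00/1124.15 = 0.7233.
For a reversible cycle Q_C/Q_H = T_C/T_H, so Q_C = 665 × 311.00/1124.15 = 184.0 kW.

Q̇_C ≈ 184.0 kW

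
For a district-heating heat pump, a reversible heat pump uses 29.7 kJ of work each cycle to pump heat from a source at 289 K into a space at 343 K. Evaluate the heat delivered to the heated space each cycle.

Q_H ≈ 189 kJ

Reversible heating COP: COP_HP = T_H/(T_H − T_C) = 343.00/54.00 = 6.3519.
Q_H = COP_HP · W = 6.3519 × 29.7 = 189 kJ.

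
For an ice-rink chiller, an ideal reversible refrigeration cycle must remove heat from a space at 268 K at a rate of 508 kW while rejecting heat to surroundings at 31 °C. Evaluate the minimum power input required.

Ẇ_in ≈ 68.5 kW

T_H = 31 °C → 31 + 273.15 = 304.15 K.
For a reversible refrigerator, COP_R = T_C/(T_H − T_C) = 268.00/36.15 = 7.4136.
W = Q_C/COP_R = 508/7.4136 = 68.5 kW.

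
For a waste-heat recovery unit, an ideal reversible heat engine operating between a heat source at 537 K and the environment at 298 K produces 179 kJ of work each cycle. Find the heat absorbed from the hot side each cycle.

η_rev = 1 − T_C/T_H = 1 − 298.00/537.00 = 0.4451.
Q_H = W/η = 179/0.4451 = 402.2 kJ.

Q_H ≈ 402.2 kJ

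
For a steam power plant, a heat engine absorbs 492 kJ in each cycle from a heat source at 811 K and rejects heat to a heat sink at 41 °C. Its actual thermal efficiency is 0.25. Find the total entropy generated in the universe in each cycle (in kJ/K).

ΔS_univ ≈ 0.568 kJ/K

T_C = 41 °C → 41 + 273.15 = 314.15 K.
W = η·Q_H = 0.25 × 492 = 123.0 kJ, so Q_C = Q_H − W = 369.0 kJ.
Reservoir entropy changes: ΔS_H = −Q_H/T_H = −492/811.00 = -0.6067 kJ/K and ΔS_C = +Q_C/T_C = 369.0/314.15 = 1.175 kJ/K.
ΔS_univ = −Q_H/T_H + Q_C/T_C = 0.568 kJ/K (> 0, since η = 0.25 < η_Carnot = 0.613).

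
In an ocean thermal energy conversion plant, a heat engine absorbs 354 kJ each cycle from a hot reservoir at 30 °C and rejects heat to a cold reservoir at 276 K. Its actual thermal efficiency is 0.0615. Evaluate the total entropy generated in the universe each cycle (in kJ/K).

T_H = 30 °C → 30 + 273.15 = 303.15 K.
W = η·Q_H = 0.0615 × 354 = 21.77 kJ, so Q_C = Q_H − W = 332.2 kJ.
Entropy balance on the reservoirs: −Q_H/T_H = -1.168 kJ/K, +Q_C/T_C = 1.204 kJ/K.
ΔS_univ = −Q_H/T_H + Q_C/T_C = 0.0360 kJ/K (> 0, since η = 0.0615 < η_Carnot = 0.090).

ΔS_univ ≈ 0.0360 kJ/K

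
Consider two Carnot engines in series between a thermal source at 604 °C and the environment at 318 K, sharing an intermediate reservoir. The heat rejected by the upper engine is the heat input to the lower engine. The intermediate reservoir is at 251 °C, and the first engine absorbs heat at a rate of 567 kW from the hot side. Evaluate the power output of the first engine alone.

T_H = 604 °C → 604 + 273.15 = 877.15 K.
T_m = 251 °C → 251 + 273.15 = 524.15 K.
First-stage efficiency η₁ = 1 − T_m/T_H = 1 − 524.15/877.15 = 0.4024.
W₁ = η₁·Q_H = 0.4024 × 567 = 228.2 kW.

Ẇ₁ ≈ 228.2 kW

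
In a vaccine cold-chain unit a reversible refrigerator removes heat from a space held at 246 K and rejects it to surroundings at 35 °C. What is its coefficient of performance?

COP_R ≈ 3.958

T_H = 35 °C → 35 + 273.15 = 308.15 K.
For a reversible refrigerator, COP_R = T_C/(T_H − T_C) = 246.00/(308.15 − 246.00) = 3.958.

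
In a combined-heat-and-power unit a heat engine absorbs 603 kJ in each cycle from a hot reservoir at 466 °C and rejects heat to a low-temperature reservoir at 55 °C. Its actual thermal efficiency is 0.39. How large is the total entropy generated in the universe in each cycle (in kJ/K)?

ΔS_univ ≈ 0.305 kJ/K

T_H = 466 °C → 466 + 273.15 = 739.15 K.
T_C = 55 °C → 55 + 273.15 = 328.15 K.
W = η·Q_H = 0.39 × 603 = 235.2 kJ, so Q_C = Q_H − W = 367.8 kJ.
The hot reservoir loses entropy Q_H/T_H = 603/739.15 = 0.8158 kJ/K; the cold reservoir gains Q_C/T_C = 367.8/328.15 = 1.121 kJ/K.
ΔS_univ = −Q_H/T_H + Q_C/T_C = 0.305 kJ/K (> 0, since η = 0.39 < η_Carnot = 0.556).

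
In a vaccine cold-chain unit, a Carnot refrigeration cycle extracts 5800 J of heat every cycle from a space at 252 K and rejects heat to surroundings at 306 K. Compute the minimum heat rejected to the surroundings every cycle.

Q_H ≈ 7040 J

For a reversible cycle Q_H/Q_C = T_H/T_C, so Q_H = Q_C·T_H/T_C = 5800 × 306.00/252.00 = 7040 J.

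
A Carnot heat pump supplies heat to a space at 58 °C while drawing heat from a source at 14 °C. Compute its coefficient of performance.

COP_HP ≈ 7.526

T_H = 58 °C → 58 + 273.15 = 331.15 K.
T_C = 14 °C → 14 + 273.15 = 287.15 K.
COP_HP = T_H/(T_H − T_C) = 331.15/(331.15 − 287.15) = 7.526.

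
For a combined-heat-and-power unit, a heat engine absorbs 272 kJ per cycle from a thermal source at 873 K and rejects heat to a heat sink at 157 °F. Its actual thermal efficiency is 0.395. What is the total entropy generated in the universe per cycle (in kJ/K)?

ΔS_univ ≈ 0.169 kJ/K

T_C = 157 °F → (157 − 32) × 5/9 = 69.44 °C = 342.59 K.
W = η·Q_H = 0.395 × 272 = 107.4 kJ, so Q_C = Q_H − W = 164.6 kJ.
Entropy balance on the reservoirs: −Q_H/T_H = -0.3116 kJ/K, +Q_C/T_C = 0.4803 kJ/K.
ΔS_univ = −Q_H/T_H + Q_C/T_C = 0.169 kJ/K (> 0, since η = 0.395 < η_Carnot = 0.608).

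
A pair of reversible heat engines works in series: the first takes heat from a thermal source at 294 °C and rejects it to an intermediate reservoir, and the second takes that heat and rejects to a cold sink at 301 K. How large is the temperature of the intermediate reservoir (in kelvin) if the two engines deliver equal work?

T_m ≈ 434.1 K

T_H = 294 °C → 294 + 273.15 = 567.15 K.
For reversible stages Q_m = Q_H·(T_m/T_H). Setting W₁ = Q_H(1 − T_m/T_H) equal to W₂ = Q_m(1 − T_C/T_m) = Q_H·(T_m − T_C)/T_H gives T_H − T_m = T_m − T_C, so T_m = (T_H + T_C)/2 = (567.15 + 301.00)/2 = 434.1 K.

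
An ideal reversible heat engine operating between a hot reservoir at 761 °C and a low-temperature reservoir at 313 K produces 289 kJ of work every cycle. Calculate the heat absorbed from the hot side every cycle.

T_H = 761 °C → 761 + 273.15 = 1034.15 K.
η_rev = 1 − T_C/T_H = 1 − 313.00/1034.15 = 0.6973.
Q_H = W/η = 289/0.6973 = 414.4 kJ.

Q_H ≈ 414.4 kJ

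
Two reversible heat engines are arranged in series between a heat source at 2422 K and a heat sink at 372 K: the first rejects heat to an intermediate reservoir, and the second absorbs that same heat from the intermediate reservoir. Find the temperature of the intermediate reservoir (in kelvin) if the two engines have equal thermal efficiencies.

Equal efficiencies require 1 − T_m/T_H = 1 − T_C/T_m, i.e. T_m/T_H = T_C/T_m, so T_m = √(T_H·T_C) = √(2422.00 × 372.00) = 949 K.

T_m ≈ 949 K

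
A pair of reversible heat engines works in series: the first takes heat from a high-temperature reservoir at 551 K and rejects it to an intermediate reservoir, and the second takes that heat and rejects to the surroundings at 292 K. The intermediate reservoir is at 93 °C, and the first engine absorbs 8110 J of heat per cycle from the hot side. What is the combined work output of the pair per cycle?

W_total ≈ 3812 J

Two reversible stages in series are equivalent to a single Carnot engine between T_H and T_C, so η_total = 1 − T_C/T_H = 1 − 292.00/551.00 = 0.4701.
W_total = η_total · Q_H = 0.4701 × 8110 = 3812 J.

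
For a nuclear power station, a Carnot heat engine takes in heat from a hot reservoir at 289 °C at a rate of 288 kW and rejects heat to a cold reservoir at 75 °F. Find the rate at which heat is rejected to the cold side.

Q̇_C ≈ 152.2 kW

T_H = 289 °C → 289 + 273.15 = 562.15 K.
T_C = 75 °F → (75 − 32) × 5/9 = 23.89 °C = 297.04 K.
For a reversible engine, η = 1 − T_C/T_H = 1 − 297.04/562.15 = 0.4716.
For a reversible cycle Q_C/Q_H = T_C/T_H, so Q_C = 288 × 297.04/562.15 = 152.2 kW.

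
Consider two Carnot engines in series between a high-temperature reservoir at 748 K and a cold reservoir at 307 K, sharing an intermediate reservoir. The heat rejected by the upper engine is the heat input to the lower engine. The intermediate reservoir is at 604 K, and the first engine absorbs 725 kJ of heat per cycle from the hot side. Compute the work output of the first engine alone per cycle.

W₁ ≈ 140 kJ

First-stage efficiency η₁ = 1 − T_m/T_H = 1 − 604.00/748.00 = 0.1925.
W₁ = η₁·Q_H = 0.1925 × 725 = 140 kJ.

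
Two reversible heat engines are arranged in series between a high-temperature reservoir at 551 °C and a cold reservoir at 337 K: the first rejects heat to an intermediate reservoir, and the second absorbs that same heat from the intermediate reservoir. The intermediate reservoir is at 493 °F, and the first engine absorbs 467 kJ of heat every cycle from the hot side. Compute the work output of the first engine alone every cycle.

T_H = 551 °C → 551 + 273.15 = 824.15 K.
T_m = 493 °F → (493 − 32) × 5/9 = 256.11 °C = 529.26 K.
First-stage efficiency η₁ = 1 − T_m/T_H = 1 − 529.26/824.15 = 0.3578.
W₁ = η₁·Q_H = 0.3578 × 467 = 167.1 kJ.

W₁ ≈ 167.1 kJ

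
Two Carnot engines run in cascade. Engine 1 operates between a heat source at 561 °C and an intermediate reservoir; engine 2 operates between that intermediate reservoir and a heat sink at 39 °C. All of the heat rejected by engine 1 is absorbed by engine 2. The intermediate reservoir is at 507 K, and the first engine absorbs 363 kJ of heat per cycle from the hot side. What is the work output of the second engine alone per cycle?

T_H = 561 °C → 561 + 273.15 = 834.15 K.
T_C = 39 °C → 39 + 273.15 = 312.15 K.
Heat entering the second stage: Q_m = Q_H·(T_m/T_H) = 363 × 507.00/834.15 = 220.6 kJ.
Second-stage efficiency η₂ = 1 − T_C/T_m = 1 − 312.15/507.00 = 0.3843, so W₂ = η₂·Q_m = 84.79 kJ.

W₂ ≈ 84.79 kJ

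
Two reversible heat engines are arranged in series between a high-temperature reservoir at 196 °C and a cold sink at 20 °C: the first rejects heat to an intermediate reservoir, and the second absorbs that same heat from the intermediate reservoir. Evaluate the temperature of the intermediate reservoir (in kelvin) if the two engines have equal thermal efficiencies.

T_H = 196 °C → 196 + 273.15 = 469.15 K.
T_C = 20 °C → 20 + 273.15 = 293.15 K.
Equal efficiencies require 1 − T_m/T_H = 1 − T_C/T_m, i.e. T_m/T_H = T_C/T_m, so T_m = √(T_H·T_C) = √(469.15 × 293.15) = 370.9 K.

T_m ≈ 370.9 K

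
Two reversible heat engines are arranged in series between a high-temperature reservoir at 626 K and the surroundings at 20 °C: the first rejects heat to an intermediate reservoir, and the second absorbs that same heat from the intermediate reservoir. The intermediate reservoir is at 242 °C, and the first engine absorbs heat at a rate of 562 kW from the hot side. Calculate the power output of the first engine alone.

T_C = 20 °C → 20 + 273.15 = 293.15 K.
T_m = 242 °C → 242 + 273.15 = 515.15 K.
First-stage efficiency η₁ = 1 − T_m/T_H = 1 − 515.15/626.00 = 0.1771.
W₁ = η₁·Q_H = 0.1771 × 562 = 99.5 kW.

Ẇ₁ ≈ 99.5 kW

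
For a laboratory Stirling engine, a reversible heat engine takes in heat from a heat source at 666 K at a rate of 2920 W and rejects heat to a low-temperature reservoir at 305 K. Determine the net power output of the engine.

Ẇ ≈ 1580 W

Carnot efficiency: η = 1 − T_C/T_H = 1 − 305.00/666.00 = 0.5420.
W = η·Q_H = 0.5420 × 2920 = 1580 W.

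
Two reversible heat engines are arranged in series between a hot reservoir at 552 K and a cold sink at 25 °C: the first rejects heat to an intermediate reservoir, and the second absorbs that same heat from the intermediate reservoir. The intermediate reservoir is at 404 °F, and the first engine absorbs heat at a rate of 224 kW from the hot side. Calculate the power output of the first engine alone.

Ẇ₁ ≈ 29.3 kW

T_C = 25 °C → 25 + 273.15 = 298.15 K.
T_m = 404 °F → (404 − 32) × 5/9 = 206.67 °C = 479.82 K.
First-stage efficiency η₁ = 1 − T_m/T_H = 1 − 479.82/552.00 = 0.1308.
W₁ = η₁·Q_H = 0.1308 × 224 = 29.3 kW.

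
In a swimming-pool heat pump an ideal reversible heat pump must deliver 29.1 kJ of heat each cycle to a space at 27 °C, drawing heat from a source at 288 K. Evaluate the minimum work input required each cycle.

W_in ≈ 1.18 kJ

T_H = 27 °C → 27 + 273.15 = 300.15 K.
The Carnot heat-pump COP is COP_HP = T_H/(T_H − T_C) = 300.15/12.15 = 24.7037.
W = Q_H/COP_HP = 29.1/24.7037 = 1.18 kJ.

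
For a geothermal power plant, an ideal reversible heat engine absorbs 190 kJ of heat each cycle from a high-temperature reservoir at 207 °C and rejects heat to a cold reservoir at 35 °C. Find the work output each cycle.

T_H = 207 °C → 207 + 273.15 = 480.15 K.
T_C = 35 °C → 35 + 273.15 = 308.15 K.
Since the cycle is reversible, η = 1 − T_C/T_H = 1 − 308.15/480.15 = 0.3582.
W = η·Q_H = 0.3582 × 190 = 68.1 kJ.

W ≈ 68.1 kJ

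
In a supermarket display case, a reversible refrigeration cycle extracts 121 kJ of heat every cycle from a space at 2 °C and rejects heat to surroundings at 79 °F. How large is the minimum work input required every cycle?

T_H = 79 °F → (79 − 32) × 5/9 = 26.11 °C = 299.26 K.
T_C = 2 °C → 2 + 273.15 = 275.15 K.
Carnot COP: COP_R = T_C/(T_H − T_C) = 275.15/24.11 = 11.4118.
W = Q_C/COP_R = 121/11.4118 = 10.6 kJ.

W_in ≈ 10.6 kJ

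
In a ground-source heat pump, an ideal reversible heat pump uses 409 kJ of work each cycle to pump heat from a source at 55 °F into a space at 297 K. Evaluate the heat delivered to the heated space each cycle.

Q_H ≈ 11000 kJ

T_C = 55 °F → (55 − 32) × 5/9 = 12.78 °C = 285.93 K.
COP_HP = T_H/(T_H − T_C) = 297.00/11.07 = 26.8239.
Q_H = COP_HP · W = 26.8239 × 409 = 11000 kJ.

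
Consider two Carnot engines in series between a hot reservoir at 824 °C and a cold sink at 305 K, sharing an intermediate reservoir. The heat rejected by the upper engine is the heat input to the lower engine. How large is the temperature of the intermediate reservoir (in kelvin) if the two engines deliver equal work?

T_H = 824 °C → 824 + 273.15 = 1097.15 K.
For reversible stages Q_m = Q_H·(T_m/T_H). Setting W₁ = Q_H(1 − T_m/T_H) equal to W₂ = Q_m(1 − T_C/T_m) = Q_H·(T_m − T_C)/T_H gives T_H − T_m = T_m − T_C, so T_m = (T_H + T_C)/2 = (1097.15 + 305.00)/2 = 701.1 K.

T_m ≈ 701.1 K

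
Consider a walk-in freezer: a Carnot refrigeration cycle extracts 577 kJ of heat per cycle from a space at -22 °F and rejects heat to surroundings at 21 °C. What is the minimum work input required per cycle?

W_in ≈ 121 kJ

T_H = 21 °C → 21 + 273.15 = 294.15 K.
T_C = -22 °F → (-22 − 32) × 5/9 = -30.00 °C = 243.15 K.
The reversible coefficient of performance is COP_R = T_C/(T_H − T_C) = 243.15/51.00 = 4.7676.
W = Q_C/COP_R = 577/4.7676 = 121 kJ.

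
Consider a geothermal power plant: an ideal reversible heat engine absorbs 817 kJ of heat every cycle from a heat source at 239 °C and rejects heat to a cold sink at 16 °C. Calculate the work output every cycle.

W ≈ 355.7 kJ

T_H = 239 °C → 239 + 273.15 = 512.15 K.
T_C = 16 °C → 16 + 273.15 = 289.15 K.
Since the cycle is reversible, η = 1 − T_C/T_H = 1 − 289.15/512.15 = 0.4354.
W = η·Q_H = 0.4354 × 817 = 355.7 kJ.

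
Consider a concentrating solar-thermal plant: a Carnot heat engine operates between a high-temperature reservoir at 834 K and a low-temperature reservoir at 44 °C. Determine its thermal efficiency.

T_C = 44 °C → 44 + 273.15 = 317.15 K.
Carnot efficiency: η = 1 − T_C/T_H = 1 − 317.15/834.00 = 0.620.

η ≈ 0.620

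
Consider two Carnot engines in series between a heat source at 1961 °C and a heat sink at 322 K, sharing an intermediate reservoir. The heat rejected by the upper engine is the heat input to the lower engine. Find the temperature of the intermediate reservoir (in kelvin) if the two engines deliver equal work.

T_H = 1961 °C → 1961 + 273.15 = 2234.15 K.
For reversible stages Q_m = Q_H·(T_m/T_H). Setting W₁ = Q_H(1 − T_m/T_H) equal to W₂ = Q_m(1 − T_C/T_m) = Q_H·(T_m − T_C)/T_H gives T_H − T_m = T_m − T_C, so T_m = (T_H + T_C)/2 = (2234.15 + 322.00)/2 = 1280 K.

T_m ≈ 1280 K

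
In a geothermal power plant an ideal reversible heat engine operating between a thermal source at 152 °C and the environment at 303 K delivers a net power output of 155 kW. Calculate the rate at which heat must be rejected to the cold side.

Q̇_C ≈ 384 kW

T_H = 152 °C → 152 + 273.15 = 425.15 K.
Since the cycle is reversible, η = 1 − T_C/T_H = 1 − 303.00/425.15 = 0.2873.
Since Q_C/Q_H = T_C/T_H and Q_H = W/η, Q_C = W·T_C/(T_H − T_C) = 155 × 303.00/122.15 = 384 kW.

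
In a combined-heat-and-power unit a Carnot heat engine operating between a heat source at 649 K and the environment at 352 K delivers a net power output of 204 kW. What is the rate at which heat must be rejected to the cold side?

Q̇_C ≈ 242 kW

Carnot efficiency: η = 1 − T_C/T_H = 1 − 352.00/649.00 = 0.4576.
Since Q_C/Q_H = T_C/T_H and Q_H = W/η, Q_C = W·T_C/(T_H − T_C) = 204 × 352.00/297.00 = 242 kW.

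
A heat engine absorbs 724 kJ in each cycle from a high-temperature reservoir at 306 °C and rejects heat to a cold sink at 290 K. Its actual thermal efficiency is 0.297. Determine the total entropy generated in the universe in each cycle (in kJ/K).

ΔS_univ ≈ 0.505 kJ/K

T_H = 306 °C → 306 + 273.15 = 579.15 K.
W = η·Q_H = 0.297 × 724 = 215.0 kJ, so Q_C = Q_H − W = 509.0 kJ.
The hot reservoir loses entropy Q_H/T_H = 724/579.15 = 1.250 kJ/K; the cold reservoir gains Q_C/T_C = 509.0/290.00 = 1.755 kJ/K.
ΔS_univ = −Q_H/T_H + Q_C/T_C = 0.505 kJ/K (> 0, since η = 0.297 < η_Carnot = 0.499).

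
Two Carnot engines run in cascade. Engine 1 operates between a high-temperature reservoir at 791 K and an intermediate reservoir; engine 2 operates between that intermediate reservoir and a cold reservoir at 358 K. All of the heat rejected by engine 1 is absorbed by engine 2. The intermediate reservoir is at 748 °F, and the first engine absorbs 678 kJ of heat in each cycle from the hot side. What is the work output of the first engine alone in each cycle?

W₁ ≈ 103 kJ

T_m = 748 °F → (748 − 32) × 5/9 = 397.78 °C = 670.93 K.
First-stage efficiency η₁ = 1 − T_m/T_H = 1 − 670.93/791.00 = 0.1518.
W₁ = η₁·Q_H = 0.1518 × 678 = 103 kJ.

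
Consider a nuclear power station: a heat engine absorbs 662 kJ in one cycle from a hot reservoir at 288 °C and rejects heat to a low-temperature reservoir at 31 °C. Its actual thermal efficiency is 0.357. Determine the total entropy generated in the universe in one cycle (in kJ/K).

ΔS_univ ≈ 0.2198 kJ/K

T_H = 288 °C → 288 + 273.15 = 561.15 K.
T_C = 31 °C → 31 + 273.15 = 304.15 K.
W = η·Q_H = 0.357 × 662 = 236.3 kJ, so Q_C = Q_H − W = 425.7 kJ.
The hot reservoir loses entropy Q_H/T_H = 662/561.15 = 1.180 kJ/K; the cold reservoir gains Q_C/T_C = 425.7/304.15 = 1.400 kJ/K.
ΔS_univ = −Q_H/T_H + Q_C/T_C = 0.2198 kJ/K (> 0, since η = 0.357 < η_Carnot = 0.458).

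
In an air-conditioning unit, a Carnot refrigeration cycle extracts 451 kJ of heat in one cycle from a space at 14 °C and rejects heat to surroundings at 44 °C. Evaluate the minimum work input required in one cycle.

W_in ≈ 47.1 kJ

T_H = 44 °C → 44 + 273.15 = 317.15 K.
T_C = 14 °C → 14 + 273.15 = 287.15 K.
Carnot COP: COP_R = T_C/(T_H − T_C) = 287.15/30.00 = 9.5717.
W = Q_C/COP_R = 451/9.5717 = 47.1 kJ.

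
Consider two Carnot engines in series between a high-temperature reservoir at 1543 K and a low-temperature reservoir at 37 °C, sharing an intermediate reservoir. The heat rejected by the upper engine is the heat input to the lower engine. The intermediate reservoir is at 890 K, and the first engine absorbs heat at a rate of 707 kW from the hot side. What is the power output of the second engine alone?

T_C = 37 °C → 37 + 273.15 = 310.15 K.
Heat entering the second stage: Q_m = Q_H·(T_m/T_H) = 707 × 890.00/1543.00 = 408 kW.
Second-stage efficiency η₂ = 1 − T_C/T_m = 1 − 310.15/890.00 = 0.6515, so W₂ = η₂·Q_m = 266 kW.

Ẇ₂ ≈ 266 kW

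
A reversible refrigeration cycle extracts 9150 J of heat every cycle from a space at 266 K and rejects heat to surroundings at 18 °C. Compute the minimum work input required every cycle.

T_H = 18 °C → 18 + 273.15 = 291.15 K.
COP_R = T_C/(T_H − T_C) = 266.00/25.15 = 10.5765.
W = Q_C/COP_R = 9150/10.5765 = 865 J.

W_in ≈ 865 J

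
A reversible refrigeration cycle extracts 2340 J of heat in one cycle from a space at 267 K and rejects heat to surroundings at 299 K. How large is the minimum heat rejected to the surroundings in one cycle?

Q_H ≈ 2620 J

For a reversible cycle Q_H/Q_C = T_H/T_C, so Q_H = Q_C·T_H/T_C = 2340 × 299.00/267.00 = 2620 J.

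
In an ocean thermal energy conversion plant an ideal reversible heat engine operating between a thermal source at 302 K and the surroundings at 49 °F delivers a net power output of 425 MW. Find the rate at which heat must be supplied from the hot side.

T_C = 49 °F → (49 − 32) × 5/9 = 9.44 °C = 282.59 K.
For a reversible engine, η = 1 − T_C/T_H = 1 − 282.59/302.00 = 0.0643.
Q_H = W/η = 425/0.0643 = 6610 MW.

Q̇_H ≈ 6610 MW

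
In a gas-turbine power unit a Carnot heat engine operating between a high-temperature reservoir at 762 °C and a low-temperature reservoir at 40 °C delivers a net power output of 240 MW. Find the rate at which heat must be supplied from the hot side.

Q̇_H ≈ 344.1 MW

T_H = 762 °C → 762 + 273.15 = 1035.15 K.
T_C = 40 °C → 40 + 273.15 = 313.15 K.
The Carnot efficiency is η = 1 − T_C/T_H = 1 − 313.15/1035.15 = 0.6975.
Q_H = W/η = 240/0.6975 = 344.1 MW.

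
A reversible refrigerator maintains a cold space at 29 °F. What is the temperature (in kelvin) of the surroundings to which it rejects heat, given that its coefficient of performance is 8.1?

T_H ≈ 305 K

T_C = 29 °F → (29 − 32) × 5/9 = -1.67 °C = 271.48 K.
COP_R = T_C/(T_H − T_C) ⇒ T_H = T_C·(1 + 1/COP_R) = 271.48 × (1 + 1/8.1) = 305 K.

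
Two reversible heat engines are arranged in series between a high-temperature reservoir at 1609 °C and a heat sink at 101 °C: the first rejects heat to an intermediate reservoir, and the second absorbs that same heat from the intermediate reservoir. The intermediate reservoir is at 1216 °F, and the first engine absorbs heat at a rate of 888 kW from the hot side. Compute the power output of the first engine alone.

Ẇ₁ ≈ 449 kW

T_H = 1609 °C → 1609 + 273.15 = 1882.15 K.
T_C = 101 °C → 101 + 273.15 = 374.15 K.
T_m = 1216 °F → (1216 − 32) × 5/9 = 657.78 °C = 930.93 K.
First-stage efficiency η₁ = 1 − T_m/T_H = 1 − 930.93/1882.15 = 0.5054.
W₁ = η₁·Q_H = 0.5054 × 888 = 449 kW.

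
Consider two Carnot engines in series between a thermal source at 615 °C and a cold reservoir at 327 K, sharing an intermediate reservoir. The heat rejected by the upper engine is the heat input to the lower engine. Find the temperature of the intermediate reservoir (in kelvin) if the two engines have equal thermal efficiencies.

T_m ≈ 538.9 K

T_H = 615 °C → 615 + 273.15 = 888.15 K.
Equal efficiencies require 1 − T_m/T_H = 1 − T_C/T_m, i.e. T_m/T_H = T_C/T_m, so T_m = √(T_H·T_C) = √(888.15 × 327.00) = 538.9 K.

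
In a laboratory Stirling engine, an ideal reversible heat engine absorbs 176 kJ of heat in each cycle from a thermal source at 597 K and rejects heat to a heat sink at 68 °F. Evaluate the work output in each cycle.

T_C = 68 °F → (68 − 32) × 5/9 = 20.00 °C = 293.15 K.
For a reversible engine, η = 1 − T_C/T_H = 1 − 293.15/597.00 = 0.5090.
W = η·Q_H = 0.5090 × 176 = 89.6 kJ.

W ≈ 89.6 kJ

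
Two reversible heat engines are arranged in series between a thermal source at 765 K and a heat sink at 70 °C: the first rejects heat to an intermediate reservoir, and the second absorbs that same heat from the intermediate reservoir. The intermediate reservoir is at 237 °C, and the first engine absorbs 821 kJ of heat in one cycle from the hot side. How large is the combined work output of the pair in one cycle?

W_total ≈ 452.7 kJ

T_C = 70 °C → 70 + 273.15 = 343.15 K.
Two reversible stages in series are equivalent to a single Carnot engine between T_H and T_C, so η_total = 1 − T_C/T_H = 1 − 343.15/765.00 = 0.5514.
W_total = η_total · Q_H = 0.5514 × 821 = 452.7 kJ.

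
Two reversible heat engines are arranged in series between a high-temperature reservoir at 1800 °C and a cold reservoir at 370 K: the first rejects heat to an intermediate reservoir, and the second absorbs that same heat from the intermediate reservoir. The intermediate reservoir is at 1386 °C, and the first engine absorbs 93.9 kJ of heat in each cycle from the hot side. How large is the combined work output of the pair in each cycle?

T_H = 1800 °C → 1800 + 273.15 = 2073.15 K.
Two reversible stages in series are equivalent to a single Carnot engine between T_H and T_C, so η_total = 1 − T_C/T_H = 1 − 370.00/2073.15 = 0.8215.
W_total = η_total · Q_H = 0.8215 × 93.9 = 77.14 kJ.

W_total ≈ 77.14 kJ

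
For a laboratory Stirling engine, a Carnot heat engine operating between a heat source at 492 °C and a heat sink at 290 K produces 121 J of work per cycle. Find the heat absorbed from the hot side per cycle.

Q_H ≈ 195 J

T_H = 492 °C → 492 + 273.15 = 765.15 K.
Since the cycle is reversible, η = 1 − T_C/T_H = 1 − 290.00/765.15 = 0.6210.
Q_H = W/η = 121/0.6210 = 195 J.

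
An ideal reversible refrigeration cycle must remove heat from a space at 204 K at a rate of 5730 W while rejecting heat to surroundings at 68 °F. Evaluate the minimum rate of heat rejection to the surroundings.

T_H = 68 °F → (68 − 32) × 5/9 = 20.00 °C = 293.15 K.
For a reversible cycle Q_H/Q_C = T_H/T_C, so Q_H = Q_C·T_H/T_C = 5730 × 293.15/204.00 = 8234 W.

Q̇_H ≈ 8234 W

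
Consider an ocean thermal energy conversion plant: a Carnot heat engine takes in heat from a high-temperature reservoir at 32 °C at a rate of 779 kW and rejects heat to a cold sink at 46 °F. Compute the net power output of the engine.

T_H = 32 °C → 32 + 273.15 = 305.15 K.
T_C = 46 °F → (46 − 32) × 5/9 = 7.78 °C = 280.93 K.
Carnot efficiency: η = 1 − T_C/T_H = 1 − 280.93/305.15 = 0.0794.
W = η·Q_H = 0.0794 × 779 = 61.84 kW.

Ẇ ≈ 61.84 kW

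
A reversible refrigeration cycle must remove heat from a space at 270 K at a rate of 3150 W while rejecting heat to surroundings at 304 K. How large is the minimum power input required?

For a reversible refrigerator, COP_R = T_C/(T_H − T_C) = 270.00/34.00 = 7.9412.
W = Q_C/COP_R = 3150/7.9412 = 396.7 W.

Ẇ_in ≈ 396.7 W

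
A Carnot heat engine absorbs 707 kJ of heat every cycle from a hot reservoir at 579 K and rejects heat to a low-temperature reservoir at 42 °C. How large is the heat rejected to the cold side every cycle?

Q_C ≈ 385 kJ

T_C = 42 °C → 42 + 273.15 = 315.15 K.
The Carnot efficiency is η = 1 − T_C/T_H = 1 − 315.15/579.00 = 0.4557.
For a reversible cycle Q_C/Q_H = T_C/T_H, so Q_C = 707 × 315.15/579.00 = 385 kJ.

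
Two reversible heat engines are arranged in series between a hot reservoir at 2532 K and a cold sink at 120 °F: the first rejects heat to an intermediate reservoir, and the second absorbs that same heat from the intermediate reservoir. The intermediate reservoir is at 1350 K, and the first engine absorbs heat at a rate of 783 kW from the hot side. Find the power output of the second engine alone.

Ẇ₂ ≈ 318 kW

T_C = 120 °F → (120 − 32) × 5/9 = 48.89 °C = 322.04 K.
Heat entering the second stage: Q_m = Q_H·(T_m/T_H) = 783 × 1350.00/2532.00 = 417 kW.
Second-stage efficiency η₂ = 1 − T_C/T_m = 1 − 322.04/1350.00 = 0.7615, so W₂ = η₂·Q_m = 318 kW.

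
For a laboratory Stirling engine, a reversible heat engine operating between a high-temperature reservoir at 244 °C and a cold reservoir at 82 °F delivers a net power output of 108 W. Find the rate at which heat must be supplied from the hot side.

T_H = 244 °C → 244 + 273.15 = 517.15 K.
T_C = 82 °F → (82 − 32) × 5/9 = 27.78 °C = 300.93 K.
Carnot efficiency: η = 1 − T_C/T_H = 1 − 300.93/517.15 = 0.4181.
Q_H = W/η = 108/0.4181 = 258.3 W.

Q̇_H ≈ 258.3 W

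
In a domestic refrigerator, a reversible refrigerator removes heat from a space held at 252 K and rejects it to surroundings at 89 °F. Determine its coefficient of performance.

T_H = 89 °F → (89 − 32) × 5/9 = 31.67 °C = 304.82 K.
Carnot COP: COP_R = T_C/(T_H − T_C) = 252.00/(304.82 − 252.00) = 4.77.

COP_R ≈ 4.77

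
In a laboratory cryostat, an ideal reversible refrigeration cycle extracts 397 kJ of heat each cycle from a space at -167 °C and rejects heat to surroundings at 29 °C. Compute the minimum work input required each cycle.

W_in ≈ 733 kJ

T_H = 29 °C → 29 + 273.15 = 302.15 K.
T_C = -167 °C → -167 + 273.15 = 106.15 K.
For a reversible refrigerator, COP_R = T_C/(T_H − T_C) = 106.15/196.00 = 0.5416.
W = Q_C/COP_R = 397/0.5416 = 733 kJ.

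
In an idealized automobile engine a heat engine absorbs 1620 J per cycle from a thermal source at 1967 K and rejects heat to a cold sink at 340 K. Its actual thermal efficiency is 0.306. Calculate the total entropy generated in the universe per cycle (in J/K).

ΔS_univ ≈ 2.48 J/K

W = η·Q_H = 0.306 × 1620 = 495.7 J, so Q_C = Q_H − W = 1124 J.
Entropy balance on the reservoirs: −Q_H/T_H = -0.8236 J/K, +Q_C/T_C = 3.307 J/K.
ΔS_univ = −Q_H/T_H + Q_C/T_C = 2.48 J/K (> 0, since η = 0.306 < η_Carnot = 0.827).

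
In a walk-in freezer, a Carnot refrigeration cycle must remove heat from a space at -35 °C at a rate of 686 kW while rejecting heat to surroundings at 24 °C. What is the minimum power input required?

T_H = 24 °C → 24 + 273.15 = 297.15 K.
T_C = -35 °C → -35 + 273.15 = 238.15 K.
For a reversible refrigerator, COP_R = T_C/(T_H − T_C) = 238.15/59.00 = 4.0364.
W = Q_C/COP_R = 686/4.0364 = 170 kW.

Ẇ_in ≈ 170 kW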